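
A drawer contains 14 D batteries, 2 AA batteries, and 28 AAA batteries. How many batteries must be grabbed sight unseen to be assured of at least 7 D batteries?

37

The worst case draws every non-D battery first: 2 + 28 = 30.
The next 7 draws are then forced to be D, giving 30 + 7 = 37.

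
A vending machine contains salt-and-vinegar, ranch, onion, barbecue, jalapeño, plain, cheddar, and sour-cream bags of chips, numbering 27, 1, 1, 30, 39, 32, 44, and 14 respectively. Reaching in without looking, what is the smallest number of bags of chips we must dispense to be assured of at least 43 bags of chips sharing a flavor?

187

Treat the 8 flavors as pigeonholes.
In the worst case we take at most 42 of each flavor, but all 27 salt-and-vinegar, all 1 ranch, all 1 onion, all 30 barbecue, all 39 jalapeño, all 32 plain, and all 14 sour-cream (fewer than 42), giving 27 + 1 + 1 + 30 + 39 + 32 + 42 + 14 = 186.
One more bag of chips then forces some flavor to 43, so 186 + 1 = 187.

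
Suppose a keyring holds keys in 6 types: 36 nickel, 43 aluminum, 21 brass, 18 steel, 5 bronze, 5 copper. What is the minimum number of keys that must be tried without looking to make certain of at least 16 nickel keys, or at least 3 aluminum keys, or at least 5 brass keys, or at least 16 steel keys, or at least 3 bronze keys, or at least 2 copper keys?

The worst case stops just short of every target: 15 nickel, 2 aluminum, 4 brass, 15 steel, 2 bronze, 1 copper — 15 + 2 + 4 + 15 + 2 + 1 = 39 keys.
One more key must push some type to its target, so 39 + 1 = 40.

40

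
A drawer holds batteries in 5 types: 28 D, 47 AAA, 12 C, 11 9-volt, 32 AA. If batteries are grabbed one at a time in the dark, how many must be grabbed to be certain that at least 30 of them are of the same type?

110

In the worst case we take at most 29 of each type, but all 28 D, all 12 C, and all 11 9-volt (fewer than 29), giving 28 + 29 + 12 + 11 + 29 = 109.
One more battery then forces some type to 30, so 109 + 1 = 110.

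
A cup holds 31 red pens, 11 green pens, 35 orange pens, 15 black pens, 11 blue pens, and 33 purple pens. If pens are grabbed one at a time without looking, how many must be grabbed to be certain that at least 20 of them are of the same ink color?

Treat the 6 ink colors as pigeonholes.
In the worst case we take at most 19 of each ink color, but all 11 green, all 15 black, and all 11 blue (fewer than 19), giving 19 + 11 + 19 + 15 + 11 + 19 = 94.
One more pen then forces some ink color to 20, so 94 + 1 = 95.

95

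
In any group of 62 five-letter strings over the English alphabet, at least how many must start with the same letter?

3

There are 26 possible first letters, which serve as the pigeonholes.
If each of the 26 possible first letters held at most 2, the total would be at most 26 × 2 = 52 < 62, a contradiction.
So at least one holds ⌈62/26⌉ = 3.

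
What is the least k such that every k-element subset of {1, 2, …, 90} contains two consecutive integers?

Partition {1, …, 90} into 45 pairs: {1,2}, {3,4}, …, {89,90}.
Choosing 45 integers — say the 45 even numbers 2, 4, …, 90 — takes one from each pair and avoids the property.
Choosing 46 forces two into the same pair by pigeonhole, and those are consecutive. So 46.

46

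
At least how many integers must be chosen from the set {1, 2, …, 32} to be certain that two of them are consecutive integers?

17

Partition {1, …, 32} into 16 pairs: {1,2}, {3,4}, …, {31,32}.
Choosing 16 integers — say the 16 even numbers 2, 4, …, 32 — takes one from each pair and avoids the property.
Choosing 17 forces two into the same pair by pigeonhole, and those are consecutive. So 17.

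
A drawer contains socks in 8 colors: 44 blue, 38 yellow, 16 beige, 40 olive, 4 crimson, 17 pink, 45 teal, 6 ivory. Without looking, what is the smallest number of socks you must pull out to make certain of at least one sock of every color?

The hardest color to obtain is crimson: we could draw every other sock first — 210 − 4 = 206 socks — without a single crimson one.
The next draw must be crimson, so 206 + 1 = 207.

207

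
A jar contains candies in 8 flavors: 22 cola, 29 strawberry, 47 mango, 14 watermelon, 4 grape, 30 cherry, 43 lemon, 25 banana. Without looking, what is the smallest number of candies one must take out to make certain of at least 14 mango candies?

181

To avoid mango candies as long as possible, exhaust the other 7 flavors first.
The worst case draws every non-mango candy first: 22 + 29 + 14 + 4 + 30 + 43 + 25 = 167.
The next 14 draws are then forced to be mango, giving 167 + 14 = 181.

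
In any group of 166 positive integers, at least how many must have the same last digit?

17

The 166 positive integers fall into 10 possible last digits.
If each of the 10 possible last digits held at most 16, the total would be at most 10 × 16 = 160 < 166, a contradiction.
So at least one holds ⌈166/10⌉ = 17.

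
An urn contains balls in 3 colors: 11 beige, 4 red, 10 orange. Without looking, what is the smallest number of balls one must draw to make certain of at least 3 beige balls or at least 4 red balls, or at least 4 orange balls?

9

The worst case stops just short of every target: 2 beige, 3 red, 3 orange — 2 + 3 + 3 = 8 balls.
One more ball must push some color to its target, so 8 + 1 = 9.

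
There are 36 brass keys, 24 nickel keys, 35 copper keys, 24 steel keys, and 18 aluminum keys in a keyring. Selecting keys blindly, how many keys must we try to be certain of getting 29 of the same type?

123

In the worst case we take at most 28 of each type, but all 24 nickel, all 24 steel, and all 18 aluminum (fewer than 28), giving 28 + 24 + 28 + 24 + 18 = 122.
One more key then forces some type to 29, so 122 + 1 = 123.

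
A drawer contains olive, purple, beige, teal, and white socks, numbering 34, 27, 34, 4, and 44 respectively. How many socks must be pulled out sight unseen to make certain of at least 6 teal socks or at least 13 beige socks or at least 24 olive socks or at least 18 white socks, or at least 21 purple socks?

Each of the 5 colors has its own threshold; avoid all of them simultaneously.
The worst case stops just short of every target: 23 olive, 20 purple, 12 beige, all 4 teal, 17 white — 23 + 20 + 12 + 4 + 17 = 76 socks.
One more sock must push some color to its target, so 76 + 1 = 77.

77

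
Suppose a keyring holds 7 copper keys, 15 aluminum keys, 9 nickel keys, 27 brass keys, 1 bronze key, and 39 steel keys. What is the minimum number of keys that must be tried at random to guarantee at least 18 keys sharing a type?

67

Treat the 6 types as pigeonholes.
In the worst case we take at most 17 of each type, but all 7 copper, all 15 aluminum, all 9 nickel, and all 1 bronze (fewer than 17), giving 7 + 15 + 9 + 17 + 1 + 17 = 66.
One more key then forces some type to 18, so 66 + 1 = 67.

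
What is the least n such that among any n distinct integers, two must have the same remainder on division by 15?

Two integers differ by a multiple of 15 exactly when they share a remainder mod 15.
There are 15 residue classes mod 15, so 15 integers can all lie in distinct classes.
One more integer must repeat a residue, giving a difference divisible by 15. So n = 15 + 1 = 16.

16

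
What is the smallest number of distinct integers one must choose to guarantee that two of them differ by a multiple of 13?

Two integers differ by a multiple of 13 exactly when they share a remainder mod 13.
There are 13 residue classes mod 13, so 13 integers can all lie in distinct classes.
One more integer must repeat a residue, giving a difference divisible by 13. So n = 13 + 1 = 14.

14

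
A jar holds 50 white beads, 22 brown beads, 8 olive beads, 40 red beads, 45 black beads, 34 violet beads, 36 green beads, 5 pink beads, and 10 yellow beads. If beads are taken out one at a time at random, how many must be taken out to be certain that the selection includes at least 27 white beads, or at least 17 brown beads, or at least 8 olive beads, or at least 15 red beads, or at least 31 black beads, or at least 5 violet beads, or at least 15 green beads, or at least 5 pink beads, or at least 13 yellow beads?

The worst case stops just short of every target: 26 white, 16 brown, 7 olive, 14 red, 30 black, 4 violet, 14 green, 4 pink, all 10 yellow — 26 + 16 + 7 + 14 + 30 + 4 + 14 + 4 + 10 = 125 beads.
One more bead must push some color to its target, so 125 + 1 = 126.

126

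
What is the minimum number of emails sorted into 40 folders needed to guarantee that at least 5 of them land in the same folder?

161

There are 40 folders acting as pigeonholes.
With 40 × 4 = 160 emails we could place exactly 4 in each, with no class reaching 5.
One more forces some class to hold 5, so 160 + 1 = 161.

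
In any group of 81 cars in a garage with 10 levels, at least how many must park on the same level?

The 81 cars fall into 10 levels.
If each of the 10 levels held at most 8, the total would be at most 10 × 8 = 80 < 81, a contradiction.
So at least one holds ⌈81/10⌉ = 9.

9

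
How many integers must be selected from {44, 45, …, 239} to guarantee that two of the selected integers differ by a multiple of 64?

Group the integers by remainder mod 64; there are 64 residue classes, each nonempty in this range.
Choosing one from each class (64 integers) avoids any shared remainder.
One more choice must repeat a class, so two differ by a multiple of 64. Hence 64 + 1 = 65.

65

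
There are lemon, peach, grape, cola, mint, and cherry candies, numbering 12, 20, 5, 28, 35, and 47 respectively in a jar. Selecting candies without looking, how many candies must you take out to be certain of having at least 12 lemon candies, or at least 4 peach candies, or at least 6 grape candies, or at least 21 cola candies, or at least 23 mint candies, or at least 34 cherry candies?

95

The worst case stops just short of every target: 11 lemon, 3 peach, 5 grape, 20 cola, 22 mint, 33 cherry — 11 + 3 + 5 + 20 + 22 + 33 = 94 candies.
One more candy must push some flavor to its target, so 94 + 1 = 95.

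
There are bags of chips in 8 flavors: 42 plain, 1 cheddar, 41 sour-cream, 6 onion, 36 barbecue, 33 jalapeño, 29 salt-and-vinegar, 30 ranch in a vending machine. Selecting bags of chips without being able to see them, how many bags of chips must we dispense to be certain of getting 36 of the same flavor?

In the worst case we take at most 35 of each flavor, but all 1 cheddar, all 6 onion, all 33 jalapeño, all 29 salt-and-vinegar, and all 30 ranch (fewer than 35), giving 35 + 1 + 35 + 6 + 35 + 33 + 29 + 30 = 204.
One more bag of chips then forces some flavor to 36, so 204 + 1 = 205.

205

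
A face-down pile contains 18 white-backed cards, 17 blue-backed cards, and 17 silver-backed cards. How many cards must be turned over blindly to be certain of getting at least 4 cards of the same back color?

10

Treat the 3 back colors as pigeonholes.
The worst case takes 3 cards of each back color without reaching 4 of any: 3 × 3 = 9.
The next card must bring some back color to 4, so 9 + 1 = 10.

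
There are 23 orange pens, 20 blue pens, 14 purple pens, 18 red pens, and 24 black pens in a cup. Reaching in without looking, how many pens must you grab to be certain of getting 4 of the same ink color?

The worst case takes 3 pens of each ink color without reaching 4 of any: 5 × 3 = 15.
The next pen must bring some ink color to 4, so 15 + 1 = 16.

16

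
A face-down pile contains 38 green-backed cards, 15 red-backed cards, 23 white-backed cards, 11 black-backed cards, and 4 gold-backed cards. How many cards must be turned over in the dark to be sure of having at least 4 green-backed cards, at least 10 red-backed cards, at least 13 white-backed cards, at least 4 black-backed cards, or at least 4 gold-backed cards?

31

Each of the 5 back colors has its own threshold; avoid all of them simultaneously.
The worst case stops just short of every target: 3 green-backed, 9 red-backed, 12 white-backed, 3 black-backed, 3 gold-backed — 3 + 9 + 12 + 3 + 3 = 30 cards.
One more card must push some back color to its target, so 30 + 1 = 31.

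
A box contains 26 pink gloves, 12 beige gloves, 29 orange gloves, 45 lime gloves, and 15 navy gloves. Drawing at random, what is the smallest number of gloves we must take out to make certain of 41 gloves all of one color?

Treat the 5 colors as pigeonholes.
In the worst case we take at most 40 of each color, but all 26 pink, all 12 beige, all 29 orange, and all 15 navy (fewer than 40), giving 26 + 12 + 29 + 40 + 15 = 122.
One more glove then forces some color to 41, so 122 + 1 = 123.

123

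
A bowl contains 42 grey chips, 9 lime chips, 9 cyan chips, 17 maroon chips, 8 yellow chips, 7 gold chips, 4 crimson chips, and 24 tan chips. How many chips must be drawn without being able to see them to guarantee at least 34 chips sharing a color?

112

In the worst case we take at most 33 of each color, but all 9 lime, all 9 cyan, all 17 maroon, all 8 yellow, all 7 gold, all 4 crimson, and all 24 tan (fewer than 33), giving 33 + 9 + 9 + 17 + 8 + 7 + 4 + 24 = 111.
One more chip then forces some color to 34, so 111 + 1 = 112.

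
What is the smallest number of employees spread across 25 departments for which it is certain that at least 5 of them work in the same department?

There are 25 departments acting as pigeonholes.
With 25 × 4 = 100 employees we could place exactly 4 in each, with no class reaching 5.
One more forces some class to hold 5, so 100 + 1 = 101.

101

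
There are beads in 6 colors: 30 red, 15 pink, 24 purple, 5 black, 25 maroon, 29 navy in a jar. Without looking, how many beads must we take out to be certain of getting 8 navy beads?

107

The worst case draws every non-navy bead first: 30 + 15 + 24 + 5 + 25 = 99.
The next 8 draws are then forced to be navy, giving 99 + 8 = 107.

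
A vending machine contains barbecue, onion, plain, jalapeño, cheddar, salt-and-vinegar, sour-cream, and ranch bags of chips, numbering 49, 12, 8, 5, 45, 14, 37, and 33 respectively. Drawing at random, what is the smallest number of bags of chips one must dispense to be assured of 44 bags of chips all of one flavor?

Treat the 8 flavors as pigeonholes.
In the worst case we take at most 43 of each flavor, but all 12 onion, all 8 plain, all 5 jalapeño, all 14 salt-and-vinegar, all 37 sour-cream, and all 33 ranch (fewer than 43), giving 43 + 12 + 8 + 5 + 43 + 14 + 37 + 33 = 195.
One more bag of chips then forces some flavor to 44, so 195 + 1 = 196.

196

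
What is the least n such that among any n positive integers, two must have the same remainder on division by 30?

31

Two integers differ by a multiple of 30 exactly when they share a remainder mod 30.
There are 30 residue classes mod 30, so 30 integers can all lie in distinct classes.
One more integer must repeat a residue, giving a difference divisible by 30. So n = 30 + 1 = 31.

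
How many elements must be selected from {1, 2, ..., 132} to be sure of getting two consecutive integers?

67

Partition {1, …, 132} into 66 pairs: {1,2}, {3,4}, …, {131,132}.
Choosing 66 integers — say the 66 even numbers 2, 4, …, 132 — takes one from each pair and avoids the property.
Choosing 67 forces two into the same pair by pigeonhole, and those are consecutive. So 67.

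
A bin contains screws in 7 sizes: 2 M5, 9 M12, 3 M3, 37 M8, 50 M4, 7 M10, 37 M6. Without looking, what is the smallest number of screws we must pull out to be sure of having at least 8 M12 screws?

144

To avoid M12 screws as long as possible, exhaust the other 6 sizes first.
The worst case draws every non-M12 screw first: 2 + 3 + 37 + 50 + 7 + 37 = 136.
The next 8 draws are then forced to be M12, giving 136 + 8 = 144.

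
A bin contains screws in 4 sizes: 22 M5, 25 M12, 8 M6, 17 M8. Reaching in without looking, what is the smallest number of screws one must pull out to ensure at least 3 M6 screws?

67

The worst case draws every non-M6 screw first: 22 + 25 + 17 = 64.
The next 3 draws are then forced to be M6, giving 64 + 3 = 67.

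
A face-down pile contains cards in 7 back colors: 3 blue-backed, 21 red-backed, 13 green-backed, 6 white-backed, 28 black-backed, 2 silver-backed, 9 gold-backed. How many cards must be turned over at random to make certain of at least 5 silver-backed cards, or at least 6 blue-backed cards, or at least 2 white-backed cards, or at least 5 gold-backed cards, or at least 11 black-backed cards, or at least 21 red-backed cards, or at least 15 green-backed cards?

Each of the 7 back colors has its own threshold; avoid all of them simultaneously.
The worst case stops just short of every target: all 3 blue-backed, 20 red-backed, all 13 green-backed, 1 white-backed, 10 black-backed, all 2 silver-backed, 4 gold-backed — 3 + 20 + 13 + 1 + 10 + 2 + 4 = 53 cards.
One more card must push some back color to its target, so 53 + 1 = 54.

54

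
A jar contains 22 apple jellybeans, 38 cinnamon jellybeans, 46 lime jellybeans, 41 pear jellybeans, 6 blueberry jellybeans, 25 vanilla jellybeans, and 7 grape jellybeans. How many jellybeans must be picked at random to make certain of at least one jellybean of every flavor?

180

The hardest flavor to obtain is blueberry: we could draw every other jellybean first — 185 − 6 = 179 jellybeans — without a single blueberry one.
The next draw must be blueberry, so 179 + 1 = 180.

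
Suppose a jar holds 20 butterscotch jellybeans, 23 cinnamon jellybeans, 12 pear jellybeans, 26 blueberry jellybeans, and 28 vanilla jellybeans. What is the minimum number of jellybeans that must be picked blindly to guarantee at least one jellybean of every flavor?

The hardest flavor to obtain is pear: we could draw every other jellybean first — 109 − 12 = 97 jellybeans — without a single pear one.
The next draw must be pear, so 97 + 1 = 98.

98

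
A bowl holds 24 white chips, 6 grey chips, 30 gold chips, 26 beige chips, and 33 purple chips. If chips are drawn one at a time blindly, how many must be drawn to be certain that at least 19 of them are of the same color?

79

Treat the 5 colors as pigeonholes.
In the worst case we take at most 18 of each color, but all 6 grey (fewer than 18), giving 18 + 6 + 18 + 18 + 18 = 78.
One more chip then forces some color to 19, so 78 + 1 = 79.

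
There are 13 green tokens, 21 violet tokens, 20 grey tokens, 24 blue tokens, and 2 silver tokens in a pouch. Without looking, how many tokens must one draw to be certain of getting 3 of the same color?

Treat the 5 colors as pigeonholes.
The worst case takes 2 tokens of each color without reaching 3 of any: 5 × 2 = 10.
The next token must bring some color to 3, so 10 + 1 = 11.

11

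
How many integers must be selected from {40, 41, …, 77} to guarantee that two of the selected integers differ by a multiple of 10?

11

Group the integers by remainder mod 10; there are 10 residue classes, each nonempty in this range.
Choosing one from each class (10 integers) avoids any shared remainder.
One more choice must repeat a class, so two differ by a multiple of 10. Hence 10 + 1 = 11.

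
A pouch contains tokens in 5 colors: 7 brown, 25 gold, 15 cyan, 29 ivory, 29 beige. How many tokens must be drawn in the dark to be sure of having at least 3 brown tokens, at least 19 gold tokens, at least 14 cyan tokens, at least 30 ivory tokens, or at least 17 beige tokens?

79

Each of the 5 colors has its own threshold; avoid all of them simultaneously.
The worst case stops just short of every target: 2 brown, 18 gold, 13 cyan, 29 ivory, 16 beige — 2 + 18 + 13 + 29 + 16 = 78 tokens.
One more token must push some color to its target, so 78 + 1 = 79.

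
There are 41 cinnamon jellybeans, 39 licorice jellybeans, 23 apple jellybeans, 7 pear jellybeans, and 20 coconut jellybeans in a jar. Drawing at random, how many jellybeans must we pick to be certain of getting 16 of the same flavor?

68

In the worst case we take at most 15 of each flavor, but all 7 pear (fewer than 15), giving 15 + 15 + 15 + 7 + 15 = 67.
One more jellybean then forces some flavor to 16, so 67 + 1 = 68.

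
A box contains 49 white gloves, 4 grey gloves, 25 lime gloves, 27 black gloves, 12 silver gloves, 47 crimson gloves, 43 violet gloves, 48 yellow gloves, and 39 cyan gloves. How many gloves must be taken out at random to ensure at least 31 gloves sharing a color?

219

Treat the 9 colors as pigeonholes.
In the worst case we take at most 30 of each color, but all 4 grey, all 25 lime, all 27 black, and all 12 silver (fewer than 30), giving 30 + 4 + 25 + 27 + 12 + 30 + 30 + 30 + 30 = 218.
One more glove then forces some color to 31, so 218 + 1 = 219.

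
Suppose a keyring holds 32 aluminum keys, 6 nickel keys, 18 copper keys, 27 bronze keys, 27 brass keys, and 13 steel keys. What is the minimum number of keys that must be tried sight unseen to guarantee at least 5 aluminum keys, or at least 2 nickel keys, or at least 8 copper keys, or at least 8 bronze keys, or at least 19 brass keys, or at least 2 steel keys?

39

The worst case stops just short of every target: 4 aluminum, 1 nickel, 7 copper, 7 bronze, 18 brass, 1 steel — 4 + 1 + 7 + 7 + 18 + 1 = 38 keys.
One more key must push some type to its target, so 38 + 1 = 39.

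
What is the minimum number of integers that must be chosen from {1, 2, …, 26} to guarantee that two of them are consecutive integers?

Partition {1, …, 26} into 13 pairs: {1,2}, {3,4}, …, {25,26}.
Choosing 13 integers — say the 13 even numbers 2, 4, …, 26 — takes one from each pair and avoids the property.
Choosing 14 forces two into the same pair by pigeonhole, and those are consecutive. So 14.

14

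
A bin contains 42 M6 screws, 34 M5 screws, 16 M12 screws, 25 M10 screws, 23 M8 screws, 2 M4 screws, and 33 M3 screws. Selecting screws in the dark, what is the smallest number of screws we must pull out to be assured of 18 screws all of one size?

Treat the 7 sizes as pigeonholes.
In the worst case we take at most 17 of each size, but all 16 M12 and all 2 M4 (fewer than 17), giving 17 + 17 + 16 + 17 + 17 + 2 + 17 = 103.
One more screw then forces some size to 18, so 103 + 1 = 104.

104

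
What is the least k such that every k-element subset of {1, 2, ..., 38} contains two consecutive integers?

Partition {1, …, 38} into 19 pairs: {1,2}, {3,4}, …, {37,38}.
Choosing 19 integers — say the 19 even numbers 2, 4, …, 38 — takes one from each pair and avoids the property.
Choosing 20 forces two into the same pair by pigeonhole, and those are consecutive. So 20.

20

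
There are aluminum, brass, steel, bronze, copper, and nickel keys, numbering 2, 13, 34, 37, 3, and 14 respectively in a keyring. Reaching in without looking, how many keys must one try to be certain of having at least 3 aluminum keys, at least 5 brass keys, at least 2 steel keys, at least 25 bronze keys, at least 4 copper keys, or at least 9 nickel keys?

43

The worst case stops just short of every target: 2 aluminum, 4 brass, 1 steel, 24 bronze, 3 copper, 8 nickel — 2 + 4 + 1 + 24 + 3 + 8 = 42 keys.
One more key must push some type to its target, so 42 + 1 = 43.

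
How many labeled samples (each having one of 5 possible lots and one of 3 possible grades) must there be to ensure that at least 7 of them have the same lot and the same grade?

91

There are 5 × 3 = 15 (lot, grade) combinations acting as pigeonholes.
With 15 × 6 = 90 labeled samples we could place exactly 6 in each, with no (lot, grade) pair reaching 7.
One more forces some (lot, grade) pair to hold 7, so 90 + 1 = 91.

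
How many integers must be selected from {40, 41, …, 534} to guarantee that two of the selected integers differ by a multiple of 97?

98

Group the integers by remainder mod 97; there are 97 residue classes, each nonempty in this range.
Choosing one from each class (97 integers) avoids any shared remainder.
One more choice must repeat a class, so two differ by a multiple of 97. Hence 97 + 1 = 98.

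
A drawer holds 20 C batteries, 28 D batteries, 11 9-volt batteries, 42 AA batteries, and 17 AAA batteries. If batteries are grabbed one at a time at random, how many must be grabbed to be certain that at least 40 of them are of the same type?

116

Treat the 5 types as pigeonholes.
In the worst case we take at most 39 of each type, but all 20 C, all 28 D, all 11 9-volt, and all 17 AAA (fewer than 39), giving 20 + 28 + 11 + 39 + 17 = 115.
One more battery then forces some type to 40, so 115 + 1 = 116.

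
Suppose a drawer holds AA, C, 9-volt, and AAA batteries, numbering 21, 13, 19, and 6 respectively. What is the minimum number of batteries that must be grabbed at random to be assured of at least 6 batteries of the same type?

21

The worst case takes 5 batteries of each type without reaching 6 of any: 4 × 5 = 20.
The next battery must bring some type to 6, so 20 + 1 = 21.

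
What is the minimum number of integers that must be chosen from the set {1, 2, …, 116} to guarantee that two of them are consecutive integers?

Partition {1, …, 116} into 58 pairs: {1,2}, {3,4}, …, {115,116}.
Choosing 58 integers — say the 58 even numbers 2, 4, …, 116 — takes one from each pair and avoids the property.
Choosing 59 forces two into the same pair by pigeonhole, and those are consecutive. So 59.

59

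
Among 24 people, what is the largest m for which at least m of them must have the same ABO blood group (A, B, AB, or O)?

There are 4 ABO blood groups, which serve as the pigeonholes.
If each of the 4 ABO blood groups held at most 5, the total would be at most 4 × 5 = 20 < 24, a contradiction.
So at least one holds ⌈24/4⌉ = 6.

6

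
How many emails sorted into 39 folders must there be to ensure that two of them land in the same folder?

40

There are 39 folders acting as pigeonholes.
With 39 emails we could place one in each, avoiding any repeat.
One more forces some class to hold 2, so 39 + 1 = 40.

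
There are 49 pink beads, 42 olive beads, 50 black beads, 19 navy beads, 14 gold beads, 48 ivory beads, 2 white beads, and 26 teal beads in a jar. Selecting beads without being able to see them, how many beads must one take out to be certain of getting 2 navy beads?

To avoid navy beads as long as possible, exhaust the other 7 colors first.
The worst case draws every non-navy bead first: 49 + 42 + 50 + 14 + 48 + 2 + 26 = 231.
The next 2 draws are then forced to be navy, giving 231 + 2 = 233.

233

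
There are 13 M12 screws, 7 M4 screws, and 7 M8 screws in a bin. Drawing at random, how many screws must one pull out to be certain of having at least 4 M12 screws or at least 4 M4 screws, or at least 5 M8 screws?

11

The worst case stops just short of every target: 3 M12, 3 M4, 4 M8 — 3 + 3 + 4 = 10 screws.
One more screw must push some size to its target, so 10 + 1 = 11.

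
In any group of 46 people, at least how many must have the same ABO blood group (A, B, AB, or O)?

There are 4 ABO blood groups, which serve as the pigeonholes.
If each of the 4 ABO blood groups held at most 11, the total would be at most 4 × 11 = 44 < 46, a contradiction.
So at least one holds ⌈46/4⌉ = 12.

12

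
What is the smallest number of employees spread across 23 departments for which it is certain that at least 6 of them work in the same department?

116

There are 23 departments acting as pigeonholes.
With 23 × 5 = 115 employees we could place exactly 5 in each, with no class reaching 6.
One more forces some class to hold 6, so 115 + 1 = 116.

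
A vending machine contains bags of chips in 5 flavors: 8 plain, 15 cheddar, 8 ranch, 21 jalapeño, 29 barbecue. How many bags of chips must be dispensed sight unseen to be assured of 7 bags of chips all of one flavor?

31

Treat the 5 flavors as pigeonholes.
The worst case takes 6 bags of chips of each flavor without reaching 7 of any: 5 × 6 = 30.
The next bag of chips must bring some flavor to 7, so 30 + 1 = 31.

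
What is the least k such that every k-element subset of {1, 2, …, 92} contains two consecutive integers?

Partition {1, …, 92} into 46 pairs: {1,2}, {3,4}, …, {91,92}.
Choosing 46 integers — say the 46 even numbers 2, 4, …, 92 — takes one from each pair and avoids the property.
Choosing 47 forces two into the same pair by pigeonhole, and those are consecutive. So 47.

47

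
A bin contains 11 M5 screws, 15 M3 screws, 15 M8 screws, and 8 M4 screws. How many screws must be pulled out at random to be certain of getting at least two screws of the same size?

5

The worst case takes 1 screw of each size without reaching 2 of any: 4 × 1 = 4.
The next screw must bring some size to 2, so 4 + 1 = 5.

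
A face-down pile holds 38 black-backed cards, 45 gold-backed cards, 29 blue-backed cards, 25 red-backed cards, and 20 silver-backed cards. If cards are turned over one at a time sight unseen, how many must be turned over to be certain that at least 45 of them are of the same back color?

In the worst case we take at most 44 of each back color, but all 38 black-backed, all 29 blue-backed, all 25 red-backed, and all 20 silver-backed (fewer than 44), giving 38 + 44 + 29 + 25 + 20 = 156.
One more card then forces some back color to 45, so 156 + 1 = 157.

157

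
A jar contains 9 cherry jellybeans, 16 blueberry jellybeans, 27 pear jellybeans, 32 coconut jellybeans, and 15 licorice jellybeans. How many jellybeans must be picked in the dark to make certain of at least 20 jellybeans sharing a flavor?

Treat the 5 flavors as pigeonholes.
In the worst case we take at most 19 of each flavor, but all 9 cherry, all 16 blueberry, and all 15 licorice (fewer than 19), giving 9 + 16 + 19 + 19 + 15 = 78.
One more jellybean then forces some flavor to 20, so 78 + 1 = 79.

79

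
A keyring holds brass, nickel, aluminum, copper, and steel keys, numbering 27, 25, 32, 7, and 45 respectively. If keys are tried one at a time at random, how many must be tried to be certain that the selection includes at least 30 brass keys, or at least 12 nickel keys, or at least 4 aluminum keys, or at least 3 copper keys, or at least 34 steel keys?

The worst case stops just short of every target: all 27 brass, 11 nickel, 3 aluminum, 2 copper, 33 steel — 27 + 11 + 3 + 2 + 33 = 76 keys.
One more key must push some type to its target, so 76 + 1 = 77.

77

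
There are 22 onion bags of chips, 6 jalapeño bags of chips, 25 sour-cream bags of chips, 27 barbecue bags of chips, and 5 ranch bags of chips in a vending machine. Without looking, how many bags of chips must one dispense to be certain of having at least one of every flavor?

The hardest flavor to obtain is ranch: we could draw every other bag of chips first — 85 − 5 = 80 bags of chips — without a single ranch one.
The next draw must be ranch, so 80 + 1 = 81.

81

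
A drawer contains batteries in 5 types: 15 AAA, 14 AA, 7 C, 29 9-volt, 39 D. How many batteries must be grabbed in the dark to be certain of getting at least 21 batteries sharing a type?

Treat the 5 types as pigeonholes.
In the worst case we take at most 20 of each type, but all 15 AAA, all 14 AA, and all 7 C (fewer than 20), giving 15 + 14 + 7 + 20 + 20 = 76.
One more battery then forces some type to 21, so 76 + 1 = 77.

77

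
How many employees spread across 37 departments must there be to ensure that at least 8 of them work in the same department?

260

There are 37 departments acting as pigeonholes.
With 37 × 7 = 259 employees we could place exactly 7 in each, with no class reaching 8.
One more forces some class to hold 8, so 259 + 1 = 260.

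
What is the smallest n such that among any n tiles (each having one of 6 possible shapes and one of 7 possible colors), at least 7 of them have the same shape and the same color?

253

There are 6 × 7 = 42 (shape, color) combinations acting as pigeonholes.
With 42 × 6 = 252 tiles we could place exactly 6 in each, with no (shape, color) pair reaching 7.
One more forces some (shape, color) pair to hold 7, so 252 + 1 = 253.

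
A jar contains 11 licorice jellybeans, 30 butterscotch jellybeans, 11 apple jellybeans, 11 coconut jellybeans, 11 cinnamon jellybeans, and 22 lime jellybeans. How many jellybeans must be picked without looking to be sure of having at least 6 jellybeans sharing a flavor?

31

The worst case takes 5 jellybeans of each flavor without reaching 6 of any: 6 × 5 = 30.
The next jellybean must bring some flavor to 6, so 30 + 1 = 31.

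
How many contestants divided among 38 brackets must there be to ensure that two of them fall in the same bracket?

There are 38 brackets acting as pigeonholes.
With 38 contestants we could place one in each, avoiding any repeat.
One more forces some class to hold 2, so 38 + 1 = 39.

39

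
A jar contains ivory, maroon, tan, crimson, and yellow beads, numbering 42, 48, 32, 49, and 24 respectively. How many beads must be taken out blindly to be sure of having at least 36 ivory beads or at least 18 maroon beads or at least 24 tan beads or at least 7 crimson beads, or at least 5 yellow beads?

86

The worst case stops just short of every target: 35 ivory, 17 maroon, 23 tan, 6 crimson, 4 yellow — 35 + 17 + 23 + 6 + 4 = 85 beads.
One more bead must push some color to its target, so 85 + 1 = 86.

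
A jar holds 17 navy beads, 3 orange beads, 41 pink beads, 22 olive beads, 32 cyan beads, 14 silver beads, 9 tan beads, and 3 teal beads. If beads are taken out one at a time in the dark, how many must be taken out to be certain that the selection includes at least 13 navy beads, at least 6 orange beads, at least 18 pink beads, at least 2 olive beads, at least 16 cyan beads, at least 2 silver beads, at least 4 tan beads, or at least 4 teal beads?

Each of the 8 colors has its own threshold; avoid all of them simultaneously.
The worst case stops just short of every target: 12 navy, all 3 orange, 17 pink, 1 olive, 15 cyan, 1 silver, 3 tan, 3 teal — 12 + 3 + 17 + 1 + 15 + 1 + 3 + 3 = 55 beads.
One more bead must push some color to its target, so 55 + 1 = 56.

56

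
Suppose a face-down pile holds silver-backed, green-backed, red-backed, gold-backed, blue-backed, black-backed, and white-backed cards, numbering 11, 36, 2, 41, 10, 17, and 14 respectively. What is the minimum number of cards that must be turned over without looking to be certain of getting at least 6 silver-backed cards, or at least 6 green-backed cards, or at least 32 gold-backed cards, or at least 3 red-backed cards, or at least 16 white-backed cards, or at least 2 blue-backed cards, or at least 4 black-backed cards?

62

Each of the 7 back colors has its own threshold; avoid all of them simultaneously.
The worst case stops just short of every target: 5 silver-backed, 5 green-backed, 2 red-backed, 31 gold-backed, 1 blue-backed, 3 black-backed, all 14 white-backed — 5 + 5 + 2 + 31 + 1 + 3 + 14 = 61 cards.
One more card must push some back color to its target, so 61 + 1 = 62.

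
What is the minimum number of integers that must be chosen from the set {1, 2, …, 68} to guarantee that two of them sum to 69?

Partition {1, …, 68} into 34 pairs: {1,68}, {2,67}, …, {34,35}.
Choosing 34 integers — say the integers 1 through 34 — takes one from each pair and avoids the property.
Choosing 35 forces two into the same pair by pigeonhole, and those sum to 69. So 35.

35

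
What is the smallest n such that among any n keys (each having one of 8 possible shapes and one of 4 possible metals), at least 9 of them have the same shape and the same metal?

There are 8 × 4 = 32 (shape, metal) combinations acting as pigeonholes.
With 32 × 8 = 256 keys we could place exactly 8 in each, with no (shape, metal) pair reaching 9.
One more forces some (shape, metal) pair to hold 9, so 256 + 1 = 257.

257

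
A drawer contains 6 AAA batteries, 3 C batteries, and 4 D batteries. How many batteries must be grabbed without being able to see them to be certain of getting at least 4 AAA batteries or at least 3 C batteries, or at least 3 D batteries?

Each of the 3 types has its own threshold; avoid all of them simultaneously.
The worst case stops just short of every target: 3 AAA, 2 C, 2 D — 3 + 2 + 2 = 7 batteries.
One more battery must push some type to its target, so 7 + 1 = 8.

8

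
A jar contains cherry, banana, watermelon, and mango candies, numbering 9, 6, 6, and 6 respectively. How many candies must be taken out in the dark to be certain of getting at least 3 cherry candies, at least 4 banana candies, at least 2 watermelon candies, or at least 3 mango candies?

9

The worst case stops just short of every target: 2 cherry, 3 banana, 1 watermelon, 2 mango — 2 + 3 + 1 + 2 = 8 candies.
One more candy must push some flavor to its target, so 8 + 1 = 9.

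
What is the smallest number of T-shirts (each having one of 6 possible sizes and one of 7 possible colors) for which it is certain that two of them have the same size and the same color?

There are 6 × 7 = 42 (size, color) combinations acting as pigeonholes.
With 42 T-shirts we could place one in each, avoiding any repeat.
One more forces some (size, color) pair to hold 2, so 42 + 1 = 43.

43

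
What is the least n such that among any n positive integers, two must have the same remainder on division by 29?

30

Use the pigeonhole principle on residue classes: two integers differ by a multiple of 29 exactly when they share a remainder mod 29.
There are 29 residue classes mod 29, so 29 integers can all lie in distinct classes.
One more integer must repeat a residue, giving a difference divisible by 29. So n = 29 + 1 = 30.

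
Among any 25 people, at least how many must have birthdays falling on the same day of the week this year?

There are 7 days of the week, which serve as the pigeonholes.
If each of the 7 days of the week held at most 3, the total would be at most 7 × 3 = 21 < 25, a contradiction.
So at least one holds ⌈25/7⌉ = 4.

4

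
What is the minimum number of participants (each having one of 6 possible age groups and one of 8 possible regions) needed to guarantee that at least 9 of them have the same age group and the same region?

385

There are 6 × 8 = 48 (age group, region) combinations acting as pigeonholes.
With 48 × 8 = 384 participants we could place exactly 8 in each, with no (age group, region) pair reaching 9.
One more forces some (age group, region) pair to hold 9, so 384 + 1 = 385.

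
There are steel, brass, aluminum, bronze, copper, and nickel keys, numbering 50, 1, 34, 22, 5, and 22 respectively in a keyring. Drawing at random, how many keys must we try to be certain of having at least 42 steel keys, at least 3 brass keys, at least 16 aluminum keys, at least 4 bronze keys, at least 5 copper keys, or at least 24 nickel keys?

Each of the 6 types has its own threshold; avoid all of them simultaneously.
The worst case stops just short of every target: 41 steel, all 1 brass, 15 aluminum, 3 bronze, 4 copper, all 22 nickel — 41 + 1 + 15 + 3 + 4 + 22 = 86 keys.
One more key must push some type to its target, so 86 + 1 = 87.

87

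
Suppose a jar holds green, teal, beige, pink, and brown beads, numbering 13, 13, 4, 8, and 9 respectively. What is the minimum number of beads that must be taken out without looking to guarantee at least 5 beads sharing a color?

21

The worst case takes 4 beads of each color without reaching 5 of any: 5 × 4 = 20.
The next bead must bring some color to 5, so 20 + 1 = 21.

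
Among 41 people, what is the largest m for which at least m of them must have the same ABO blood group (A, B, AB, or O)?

11

There are 4 ABO blood groups, which serve as the pigeonholes.
If each of the 4 ABO blood groups held at most 10, the total would be at most 4 × 10 = 40 < 41, a contradiction.
So at least one holds ⌈41/4⌉ = 11.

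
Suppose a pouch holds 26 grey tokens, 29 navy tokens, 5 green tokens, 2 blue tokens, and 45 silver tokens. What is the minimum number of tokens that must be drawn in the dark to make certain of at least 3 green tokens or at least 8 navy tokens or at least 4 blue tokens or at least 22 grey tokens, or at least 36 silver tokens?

Each of the 5 colors has its own threshold; avoid all of them simultaneously.
The worst case stops just short of every target: 21 grey, 7 navy, 2 green, all 2 blue, 35 silver — 21 + 7 + 2 + 2 + 35 = 67 tokens.
One more token must push some color to its target, so 67 + 1 = 68.

68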